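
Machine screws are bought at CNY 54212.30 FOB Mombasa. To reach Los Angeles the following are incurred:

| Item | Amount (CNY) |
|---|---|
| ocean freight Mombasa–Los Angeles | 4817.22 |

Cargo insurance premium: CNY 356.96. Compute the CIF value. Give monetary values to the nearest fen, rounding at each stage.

CIF value: CNY 59386.48

CIF = FOB price + freight + insurance
CIF = 54212.30 + 4817.22 + 356.96 = 59386.48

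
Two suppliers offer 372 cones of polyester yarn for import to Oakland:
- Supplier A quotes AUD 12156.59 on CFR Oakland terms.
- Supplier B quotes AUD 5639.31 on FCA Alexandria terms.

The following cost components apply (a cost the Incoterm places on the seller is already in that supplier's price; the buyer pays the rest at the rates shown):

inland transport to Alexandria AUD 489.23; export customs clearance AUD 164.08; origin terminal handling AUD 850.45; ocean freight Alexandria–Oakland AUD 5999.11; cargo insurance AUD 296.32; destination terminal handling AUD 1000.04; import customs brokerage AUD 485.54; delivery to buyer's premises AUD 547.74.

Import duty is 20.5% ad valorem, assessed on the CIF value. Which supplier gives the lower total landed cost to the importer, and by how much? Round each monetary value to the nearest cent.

Supplier A (CFR):
CIF value = CFR price + insurance = 12156.59 + 296.32 = 12452.91
Import duty = 12452.91 × 20.5% = 2552.85
Buyer bears (A): 296.32 + 1000.04 + 485.54 + 547.74 = 2329.64
Landed cost (A) = invoice 12156.59 + 2329.64 + duty 2552.85 = 17039.08
Supplier B (FCA):
CIF value = FCA price + origin terminal + freight + insurance = 5639.31 + 850.45 + 5999.11 + 296.32 = 12785.19
Import duty = 12785.19 × 20.5% = 2620.96
Buyer bears (B): 850.45 + 5999.11 + 296.32 + 1000.04 + 485.54 + 547.74 = 9179.20
Landed cost (B) = invoice 5639.31 + 9179.20 + duty 2620.96 = 17439.47
Difference = |17039.08 − 17439.47| = 400.39

Supplier A is cheaper by AUD 400.39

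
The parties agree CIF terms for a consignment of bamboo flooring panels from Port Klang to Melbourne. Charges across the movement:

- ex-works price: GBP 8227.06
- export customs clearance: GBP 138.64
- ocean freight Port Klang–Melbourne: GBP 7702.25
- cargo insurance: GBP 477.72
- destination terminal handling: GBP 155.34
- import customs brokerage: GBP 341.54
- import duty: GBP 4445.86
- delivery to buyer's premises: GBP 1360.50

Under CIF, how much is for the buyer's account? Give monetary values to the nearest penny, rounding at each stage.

CIF: the seller pays costs through ocean freight and marine insurance to the destination port.
Seller's account: goods 8227.06 + export clearance 138.64 + freight 7702.25 + insurance 477.72 = 16545.67
Buyer's account: destination terminal 155.34 + brokerage 341.54 + duty 4445.86 + delivery 1360.50 = 6303.24

Buyer's account: GBP 6303.24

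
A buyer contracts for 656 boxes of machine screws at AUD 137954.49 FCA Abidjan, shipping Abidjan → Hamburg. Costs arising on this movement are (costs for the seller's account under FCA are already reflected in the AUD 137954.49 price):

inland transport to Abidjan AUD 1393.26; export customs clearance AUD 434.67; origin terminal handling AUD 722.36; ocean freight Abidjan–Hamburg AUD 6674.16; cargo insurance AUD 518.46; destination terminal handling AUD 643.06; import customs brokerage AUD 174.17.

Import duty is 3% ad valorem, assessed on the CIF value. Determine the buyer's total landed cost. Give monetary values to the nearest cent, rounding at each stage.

FCA: the seller delivers export-cleared goods to the carrier; the buyer bears costs from that point.
Already in the invoice (seller's account under FCA): inland to port, export clearance — exclude.
CIF value = FCA price + origin terminal + freight + insurance = 137954.49 + 722.36 + 6674.16 + 518.46 = 145869.47
Import duty = 145869.47 × 3% = 4376.08
Buyer bears: origin terminal 722.36 + freight 6674.16 + insurance 518.46 + destination terminal 643.06 + brokerage 174.17 + duty 4376.08 = 13108.29
Landed cost = invoice 137954.49 + 13108.29 = 151062.78

Total landed cost: AUD 151062.78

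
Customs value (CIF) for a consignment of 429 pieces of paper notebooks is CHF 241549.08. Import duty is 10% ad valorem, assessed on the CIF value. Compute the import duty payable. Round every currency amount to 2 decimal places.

Import duty = 241549.08 × 10% = 24154.91

Import duty: CHF 24154.91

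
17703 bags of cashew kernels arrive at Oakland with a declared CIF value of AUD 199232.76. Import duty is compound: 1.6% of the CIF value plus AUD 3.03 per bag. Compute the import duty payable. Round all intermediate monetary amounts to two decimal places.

Import duty: AUD 56827.81

Ad valorem component: 199232.76 × 1.6% = 3187.72
Specific component: 17703 × 3.03 = 53640.09
Import duty = 3187.72 + 53640.09 = 56827.81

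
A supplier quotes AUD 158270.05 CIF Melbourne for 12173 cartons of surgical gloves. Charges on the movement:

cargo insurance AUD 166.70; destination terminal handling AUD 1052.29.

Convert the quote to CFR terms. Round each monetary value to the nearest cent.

CFR price: AUD 158103.35

Not relevant to the conversion: destination terminal — on the buyer under both terms; not part of either seller's price.
From CIF to CFR, the seller no longer bears: insurance.
CFR price = 158270.05 − 166.70 = 158103.35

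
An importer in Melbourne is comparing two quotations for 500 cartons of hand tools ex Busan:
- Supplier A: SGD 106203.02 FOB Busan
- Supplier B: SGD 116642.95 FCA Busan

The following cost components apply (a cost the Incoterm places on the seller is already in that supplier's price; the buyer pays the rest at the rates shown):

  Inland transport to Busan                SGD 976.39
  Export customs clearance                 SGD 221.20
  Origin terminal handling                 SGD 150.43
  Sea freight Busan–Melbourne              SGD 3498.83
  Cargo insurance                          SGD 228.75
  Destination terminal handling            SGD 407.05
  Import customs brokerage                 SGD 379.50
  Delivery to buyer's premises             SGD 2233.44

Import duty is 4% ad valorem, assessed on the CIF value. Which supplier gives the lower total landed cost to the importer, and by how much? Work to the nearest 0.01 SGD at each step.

Supplier A (FOB):
CIF value = FOB price + freight + insurance = 106203.02 + 3498.83 + 228.75 = 109930.60
Import duty = 109930.60 × 4% = 4397.22
Buyer bears (A): 3498.83 + 228.75 + 407.05 + 379.50 + 2233.44 = 6747.57
Landed cost (A) = invoice 106203.02 + 6747.57 + duty 4397.22 = 117347.81
Supplier B (FCA):
CIF value = FCA price + origin terminal + freight + insurance = 116642.95 + 150.43 + 3498.83 + 228.75 = 120520.96
Import duty = 120520.96 × 4% = 4820.84
Buyer bears (B): 150.43 + 3498.83 + 228.75 + 407.05 + 379.50 + 2233.44 = 6898.00
Landed cost (B) = invoice 116642.95 + 6898.00 + duty 4820.84 = 128361.79
Difference = |117347.81 − 128361.79| = 11013.98

Supplier A is cheaper by SGD 11013.98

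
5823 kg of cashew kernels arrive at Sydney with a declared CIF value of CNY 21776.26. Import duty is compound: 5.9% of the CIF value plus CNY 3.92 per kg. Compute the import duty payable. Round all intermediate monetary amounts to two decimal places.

Ad valorem component: 21776.26 × 5.9% = 1284.80
Specific component: 5823 × 3.92 = 22826.16
Import duty = 1284.80 + 22826.16 = 24110.96

Import duty: CNY 24110.96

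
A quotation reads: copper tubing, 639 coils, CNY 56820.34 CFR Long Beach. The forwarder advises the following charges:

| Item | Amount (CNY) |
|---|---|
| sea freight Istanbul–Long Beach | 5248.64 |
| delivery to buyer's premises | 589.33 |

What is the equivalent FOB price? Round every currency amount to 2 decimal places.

FOB price: CNY 51571.70

Not relevant to the conversion: delivery — on the buyer under both terms; not part of either seller's price.
From CFR to FOB, the seller no longer bears: freight.
FOB price = 56820.34 − 5248.64 = 51571.70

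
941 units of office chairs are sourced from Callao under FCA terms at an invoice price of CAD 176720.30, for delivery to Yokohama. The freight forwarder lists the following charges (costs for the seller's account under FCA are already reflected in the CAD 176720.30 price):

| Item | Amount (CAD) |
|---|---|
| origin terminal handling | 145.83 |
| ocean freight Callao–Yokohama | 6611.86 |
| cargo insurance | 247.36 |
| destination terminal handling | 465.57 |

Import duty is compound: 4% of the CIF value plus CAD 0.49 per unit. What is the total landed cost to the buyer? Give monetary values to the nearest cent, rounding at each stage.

FCA: the seller delivers export-cleared goods to the carrier; the buyer bears costs from that point.
CIF value = FCA price + origin terminal + freight + insurance = 176720.30 + 145.83 + 6611.86 + 247.36 = 183725.35
Ad valorem component: 183725.35 × 4% = 7349.01
Specific component: 941 × 0.49 = 461.09
Import duty = 7349.01 + 461.09 = 7810.10
Buyer bears: origin terminal 145.83 + freight 6611.86 + insurance 247.36 + destination terminal 465.57 + duty 7810.10 = 15280.72
Landed cost = invoice 176720.30 + 15280.72 = 192001.02

Total landed cost: CAD 192001.02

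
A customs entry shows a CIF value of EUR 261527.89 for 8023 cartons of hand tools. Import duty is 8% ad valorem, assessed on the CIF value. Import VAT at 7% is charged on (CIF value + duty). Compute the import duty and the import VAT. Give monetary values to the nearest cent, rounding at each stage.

Import duty: EUR 20922.23; import VAT: EUR 19771.51

Import duty = 261527.89 × 8% = 20922.23
VAT base = CIF + duty = 261527.89 + 20922.23 = 282450.12
Import VAT = 282450.12 × 7% = 19771.51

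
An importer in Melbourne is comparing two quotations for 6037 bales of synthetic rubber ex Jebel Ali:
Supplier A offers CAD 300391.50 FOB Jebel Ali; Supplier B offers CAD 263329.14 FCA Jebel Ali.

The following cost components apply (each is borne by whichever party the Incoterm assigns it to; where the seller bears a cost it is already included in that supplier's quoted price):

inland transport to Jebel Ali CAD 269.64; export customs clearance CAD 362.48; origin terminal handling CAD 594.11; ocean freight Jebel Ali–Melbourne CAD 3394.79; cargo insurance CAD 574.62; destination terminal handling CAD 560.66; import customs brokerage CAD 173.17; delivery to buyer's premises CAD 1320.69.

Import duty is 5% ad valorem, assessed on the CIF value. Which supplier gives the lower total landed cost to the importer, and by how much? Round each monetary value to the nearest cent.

Supplier B is cheaper by CAD 38291.67

Supplier A (FOB):
CIF value = FOB price + freight + insurance = 300391.50 + 3394.79 + 574.62 = 304360.91
Import duty = 304360.91 × 5% = 15218.05
Buyer bears (A): 3394.79 + 574.62 + 560.66 + 173.17 + 1320.69 = 6023.93
Landed cost (A) = invoice 300391.50 + 6023.93 + duty 15218.05 = 321633.48
Supplier B (FCA):
CIF value = FCA price + origin terminal + freight + insurance = 263329.14 + 594.11 + 3394.79 + 574.62 = 267892.66
Import duty = 267892.66 × 5% = 13394.63
Buyer bears (B): 594.11 + 3394.79 + 574.62 + 560.66 + 173.17 + 1320.69 = 6618.04
Landed cost (B) = invoice 263329.14 + 6618.04 + duty 13394.63 = 283341.81
Difference = |321633.48 − 283341.81| = 38291.67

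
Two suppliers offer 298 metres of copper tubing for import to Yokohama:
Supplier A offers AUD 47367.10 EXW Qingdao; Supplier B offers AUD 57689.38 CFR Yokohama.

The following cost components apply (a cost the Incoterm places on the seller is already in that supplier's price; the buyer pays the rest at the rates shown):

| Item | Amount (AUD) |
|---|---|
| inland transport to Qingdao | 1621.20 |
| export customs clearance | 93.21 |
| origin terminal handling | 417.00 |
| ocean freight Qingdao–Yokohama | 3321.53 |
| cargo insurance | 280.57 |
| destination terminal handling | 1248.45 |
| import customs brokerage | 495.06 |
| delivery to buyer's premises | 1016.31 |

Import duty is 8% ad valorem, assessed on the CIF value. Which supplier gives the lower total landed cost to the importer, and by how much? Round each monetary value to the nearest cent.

Supplier A (EXW):
CIF value = EXW price + inland to port + export clearance + origin terminal + freight + insurance = 47367.10 + 1621.20 + 93.21 + 417.00 + 3321.53 + 280.57 = 53100.61
Import duty = 53100.61 × 8% = 4248.05
Buyer bears (A): 1621.20 + 93.21 + 417.00 + 3321.53 + 280.57 + 1248.45 + 495.06 + 1016.31 = 8493.33
Landed cost (A) = invoice 47367.10 + 8493.33 + duty 4248.05 = 60108.48
Supplier B (CFR):
CIF value = CFR price + insurance = 57689.38 + 280.57 = 57969.95
Import duty = 57969.95 × 8% = 4637.60
Buyer bears (B): 280.57 + 1248.45 + 495.06 + 1016.31 = 3040.39
Landed cost (B) = invoice 57689.38 + 3040.39 + duty 4637.60 = 65367.37
Difference = |60108.48 − 65367.37| = 5258.89

Supplier A is cheaper by AUD 5258.89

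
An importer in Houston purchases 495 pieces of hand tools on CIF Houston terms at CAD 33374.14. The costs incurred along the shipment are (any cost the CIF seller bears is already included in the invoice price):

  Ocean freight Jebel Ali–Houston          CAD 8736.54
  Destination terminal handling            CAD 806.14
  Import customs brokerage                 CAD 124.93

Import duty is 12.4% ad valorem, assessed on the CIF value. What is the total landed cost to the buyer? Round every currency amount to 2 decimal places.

CIF: the seller pays costs through ocean freight and marine insurance to the destination port.
Already in the invoice (seller's account under CIF): freight — exclude.
The CIF price already equals the CIF value: 33374.14
Import duty = 33374.14 × 12.4% = 4138.39
Buyer bears: destination terminal 806.14 + brokerage 124.93 + duty 4138.39 = 5069.46
Landed cost = invoice 33374.14 + 5069.46 = 38443.60

Total landed cost: CAD 38443.60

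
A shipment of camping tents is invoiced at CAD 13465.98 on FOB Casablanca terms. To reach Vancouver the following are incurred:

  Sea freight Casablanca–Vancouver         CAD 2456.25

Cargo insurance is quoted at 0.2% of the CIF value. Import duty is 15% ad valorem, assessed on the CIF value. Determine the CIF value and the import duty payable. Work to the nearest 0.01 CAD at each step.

CIF value: CAD 15954.14; import duty: CAD 2393.12

Let C be the CIF value. C = FOB price + freight + 0.2% × C
C − 0.2% × C = 13465.98 + 2456.25
0.998 × C = 15922.23
C = 15922.23 / 0.998 = 15954.14
Insurance premium = 0.2% × 15954.14 = 31.91
Import duty = 15954.14 × 15% = 2393.12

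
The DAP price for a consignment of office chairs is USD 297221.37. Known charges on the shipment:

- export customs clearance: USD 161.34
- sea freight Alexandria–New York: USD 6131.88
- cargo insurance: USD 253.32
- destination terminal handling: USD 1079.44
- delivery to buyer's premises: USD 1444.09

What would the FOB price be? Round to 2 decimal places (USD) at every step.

FOB price: USD 288312.64

Not relevant to the conversion: export clearance — on the seller under both DAP and FOB; already in the DAP price and stays in the FOB price.
From DAP to FOB, the seller no longer bears: freight, insurance, destination terminal, delivery.
FOB price = 297221.37 − 6131.88 − 253.32 − 1079.44 − 1444.09 = 288312.64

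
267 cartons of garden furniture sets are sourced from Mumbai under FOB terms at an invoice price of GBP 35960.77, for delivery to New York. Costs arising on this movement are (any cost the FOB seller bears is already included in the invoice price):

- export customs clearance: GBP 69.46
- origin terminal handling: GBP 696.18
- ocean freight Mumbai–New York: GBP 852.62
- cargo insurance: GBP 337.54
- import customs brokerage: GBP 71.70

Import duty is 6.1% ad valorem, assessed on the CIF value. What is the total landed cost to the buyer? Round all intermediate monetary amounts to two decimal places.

FOB: the seller bears costs until goods are on board at the origin port; the buyer bears freight, insurance and all costs thereafter.
Already in the invoice (seller's account under FOB): export clearance, origin terminal — exclude.
CIF value = FOB price + freight + insurance = 35960.77 + 852.62 + 337.54 = 37150.93
Import duty = 37150.93 × 6.1% = 2266.21
Buyer bears: freight 852.62 + insurance 337.54 + brokerage 71.70 + duty 2266.21 = 3528.07
Landed cost = invoice 35960.77 + 3528.07 = 39488.84

Total landed cost: GBP 39488.84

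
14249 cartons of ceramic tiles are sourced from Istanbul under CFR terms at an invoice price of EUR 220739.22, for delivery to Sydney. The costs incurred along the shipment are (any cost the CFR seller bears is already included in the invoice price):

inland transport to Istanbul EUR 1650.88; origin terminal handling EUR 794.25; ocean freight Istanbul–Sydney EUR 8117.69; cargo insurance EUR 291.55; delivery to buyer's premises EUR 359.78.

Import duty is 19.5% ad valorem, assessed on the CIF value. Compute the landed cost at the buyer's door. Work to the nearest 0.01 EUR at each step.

CFR: the seller pays costs through ocean freight to the destination port, but not insurance.
Already in the invoice (seller's account under CFR): inland to port, origin terminal, freight — exclude.
CIF value = CFR price + insurance = 220739.22 + 291.55 = 221030.77
Import duty = 221030.77 × 19.5% = 43101.00
Buyer bears: insurance 291.55 + delivery 359.78 + duty 43101.00 = 43752.33
Landed cost = invoice 220739.22 + 43752.33 = 264491.55

Total landed cost: EUR 264491.55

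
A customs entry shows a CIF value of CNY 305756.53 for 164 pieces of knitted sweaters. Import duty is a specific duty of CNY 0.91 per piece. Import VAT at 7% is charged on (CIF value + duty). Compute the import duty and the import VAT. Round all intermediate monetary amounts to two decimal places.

Import duty = 164 × 0.91 = 149.24
VAT base = CIF + duty = 305756.53 + 149.24 = 305905.77
Import VAT = 305905.77 × 7% = 21413.40

Import duty: CNY 149.24; import VAT: CNY 21413.40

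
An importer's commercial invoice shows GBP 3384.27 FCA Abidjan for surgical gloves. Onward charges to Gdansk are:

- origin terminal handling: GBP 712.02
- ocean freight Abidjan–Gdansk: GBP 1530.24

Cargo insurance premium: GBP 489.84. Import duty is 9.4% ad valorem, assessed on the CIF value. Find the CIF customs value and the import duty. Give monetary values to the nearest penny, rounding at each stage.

CIF value: GBP 6116.37; import duty: GBP 574.94

CIF = FCA price + pre-shipment costs + freight + insurance
CIF = 3384.27 + 712.02 + 1530.24 + 489.84 = 6116.37
Import duty = 6116.37 × 9.4% = 574.94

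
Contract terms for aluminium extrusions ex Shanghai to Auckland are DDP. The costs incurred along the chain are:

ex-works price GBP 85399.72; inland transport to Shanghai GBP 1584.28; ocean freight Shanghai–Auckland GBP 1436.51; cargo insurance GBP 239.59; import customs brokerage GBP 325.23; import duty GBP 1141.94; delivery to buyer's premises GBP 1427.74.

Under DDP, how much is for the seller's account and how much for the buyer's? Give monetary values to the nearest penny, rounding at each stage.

Seller: GBP 91555.01; buyer: GBP 0.00

DDP: the seller bears all costs including import duty.
Seller's account: goods 85399.72 + inland to port 1584.28 + freight 1436.51 + insurance 239.59 + brokerage 325.23 + duty 1141.94 + delivery 1427.74 = 91555.01
Buyer's account: 0.00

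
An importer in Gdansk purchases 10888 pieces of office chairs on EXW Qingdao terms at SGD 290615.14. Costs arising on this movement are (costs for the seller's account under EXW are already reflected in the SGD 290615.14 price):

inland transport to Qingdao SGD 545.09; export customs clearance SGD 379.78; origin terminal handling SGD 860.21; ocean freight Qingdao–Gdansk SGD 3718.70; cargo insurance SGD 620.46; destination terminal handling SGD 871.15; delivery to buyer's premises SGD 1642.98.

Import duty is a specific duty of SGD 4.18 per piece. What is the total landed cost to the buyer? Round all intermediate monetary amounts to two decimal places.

Total landed cost: SGD 344765.35

EXW: the seller makes goods available at their premises; the buyer bears all onward costs.
CIF value = EXW price + inland to port + export clearance + origin terminal + freight + insurance = 290615.14 + 545.09 + 379.78 + 860.21 + 3718.70 + 620.46 = 296739.38
Import duty = 10888 × 4.18 = 45511.84
Buyer bears: inland to port 545.09 + export clearance 379.78 + origin terminal 860.21 + freight 3718.70 + insurance 620.46 + destination terminal 871.15 + delivery 1642.98 + duty 45511.84 = 54150.21
Landed cost = invoice 290615.14 + 54150.21 = 344765.35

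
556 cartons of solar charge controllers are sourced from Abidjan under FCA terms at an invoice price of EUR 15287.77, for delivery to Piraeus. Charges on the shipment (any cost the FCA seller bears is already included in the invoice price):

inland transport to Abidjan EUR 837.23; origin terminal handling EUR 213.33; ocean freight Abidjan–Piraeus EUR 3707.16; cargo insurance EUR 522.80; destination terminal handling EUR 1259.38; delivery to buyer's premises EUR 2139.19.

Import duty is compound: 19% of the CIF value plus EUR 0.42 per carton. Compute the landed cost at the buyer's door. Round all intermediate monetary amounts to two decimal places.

Total landed cost: EUR 27112.05

FCA: the seller delivers export-cleared goods to the carrier; the buyer bears costs from that point.
Already in the invoice (seller's account under FCA): inland to port — exclude.
CIF value = FCA price + origin terminal + freight + insurance = 15287.77 + 213.33 + 3707.16 + 522.80 = 19731.06
Ad valorem component: 19731.06 × 19% = 3748.90
Specific component: 556 × 0.42 = 233.52
Import duty = 3748.90 + 233.52 = 3982.42
Buyer bears: origin terminal 213.33 + freight 3707.16 + insurance 522.80 + destination terminal 1259.38 + delivery 2139.19 + duty 3982.42 = 11824.28
Landed cost = invoice 15287.77 + 11824.28 = 27112.05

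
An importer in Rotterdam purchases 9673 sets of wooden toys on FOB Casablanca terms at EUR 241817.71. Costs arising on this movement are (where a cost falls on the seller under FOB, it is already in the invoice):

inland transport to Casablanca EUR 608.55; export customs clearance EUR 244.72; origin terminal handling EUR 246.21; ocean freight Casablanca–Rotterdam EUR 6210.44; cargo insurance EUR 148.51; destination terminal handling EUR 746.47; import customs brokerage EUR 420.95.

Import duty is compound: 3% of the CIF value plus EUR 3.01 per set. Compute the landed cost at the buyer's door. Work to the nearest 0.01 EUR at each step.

FOB: the seller bears costs until goods are on board at the origin port; the buyer bears freight, insurance and all costs thereafter.
Already in the invoice (seller's account under FOB): inland to port, export clearance, origin terminal — exclude.
CIF value = FOB price + freight + insurance = 241817.71 + 6210.44 + 148.51 = 248176.66
Ad valorem component: 248176.66 × 3% = 7445.30
Specific component: 9673 × 3.01 = 29115.73
Import duty = 7445.30 + 29115.73 = 36561.03
Buyer bears: freight 6210.44 + insurance 148.51 + destination terminal 746.47 + brokerage 420.95 + duty 36561.03 = 44087.40
Landed cost = invoice 241817.71 + 44087.40 = 285905.11

Total landed cost: EUR 285905.11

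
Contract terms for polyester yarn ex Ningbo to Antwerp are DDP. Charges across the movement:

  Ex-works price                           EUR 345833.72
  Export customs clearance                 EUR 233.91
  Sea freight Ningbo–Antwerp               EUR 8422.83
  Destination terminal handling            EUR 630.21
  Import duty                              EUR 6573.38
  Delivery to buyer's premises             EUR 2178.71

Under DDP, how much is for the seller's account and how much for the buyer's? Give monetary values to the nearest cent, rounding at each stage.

Seller: EUR 363872.76; buyer: EUR 0.00

DDP: the seller bears all costs including import duty.
Seller's account: goods 345833.72 + export clearance 233.91 + freight 8422.83 + destination terminal 630.21 + duty 6573.38 + delivery 2178.71 = 363872.76
Buyer's account: 0.00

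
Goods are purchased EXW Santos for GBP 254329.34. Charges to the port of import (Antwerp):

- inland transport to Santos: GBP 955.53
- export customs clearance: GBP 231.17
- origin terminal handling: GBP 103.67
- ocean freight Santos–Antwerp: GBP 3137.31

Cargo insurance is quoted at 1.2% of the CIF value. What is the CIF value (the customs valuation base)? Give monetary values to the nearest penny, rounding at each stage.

CIF value: GBP 261899.82

Let C be the CIF value. C = EXW price + pre-shipment costs + freight + 1.2% × C
C − 1.2% × C = 254329.34 + 955.53 + 231.17 + 103.67 + 3137.31
0.988 × C = 258757.02
C = 258757.02 / 0.988 = 261899.82
Insurance premium = 1.2% × 261899.82 = 3142.80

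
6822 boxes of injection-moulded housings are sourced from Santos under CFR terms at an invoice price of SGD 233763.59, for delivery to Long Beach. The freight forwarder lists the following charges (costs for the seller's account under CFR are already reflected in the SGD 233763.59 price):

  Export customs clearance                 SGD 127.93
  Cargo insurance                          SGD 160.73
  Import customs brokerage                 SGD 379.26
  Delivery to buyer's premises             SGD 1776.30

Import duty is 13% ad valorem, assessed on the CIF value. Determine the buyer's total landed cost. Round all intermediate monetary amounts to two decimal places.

CFR: the seller pays costs through ocean freight to the destination port, but not insurance.
Already in the invoice (seller's account under CFR): export clearance — exclude.
CIF value = CFR price + insurance = 233763.59 + 160.73 = 233924.32
Import duty = 233924.32 × 13% = 30410.16
Buyer bears: insurance 160.73 + brokerage 379.26 + delivery 1776.30 + duty 30410.16 = 32726.45
Landed cost = invoice 233763.59 + 32726.45 = 266490.04

Total landed cost: SGD 266490.04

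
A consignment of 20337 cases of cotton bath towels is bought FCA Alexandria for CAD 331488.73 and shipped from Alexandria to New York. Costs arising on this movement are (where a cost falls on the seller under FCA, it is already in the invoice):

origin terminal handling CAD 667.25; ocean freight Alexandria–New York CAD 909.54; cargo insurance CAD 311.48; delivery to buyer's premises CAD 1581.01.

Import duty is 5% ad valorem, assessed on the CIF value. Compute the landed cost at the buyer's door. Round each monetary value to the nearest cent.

Total landed cost: CAD 351626.86

FCA: the seller delivers export-cleared goods to the carrier; the buyer bears costs from that point.
CIF value = FCA price + origin terminal + freight + insurance = 331488.73 + 667.25 + 909.54 + 311.48 = 333377.00
Import duty = 333377.00 × 5% = 16668.85
Buyer bears: origin terminal 667.25 + freight 909.54 + insurance 311.48 + delivery 1581.01 + duty 16668.85 = 20138.13
Landed cost = invoice 331488.73 + 20138.13 = 351626.86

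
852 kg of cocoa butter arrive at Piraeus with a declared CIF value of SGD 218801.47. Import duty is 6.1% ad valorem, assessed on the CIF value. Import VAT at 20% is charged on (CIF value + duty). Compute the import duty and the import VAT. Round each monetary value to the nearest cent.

Import duty = 218801.47 × 6.1% = 13346.89
VAT base = CIF + duty = 218801.47 + 13346.89 = 232148.36
Import VAT = 232148.36 × 20% = 46429.67

Import duty: SGD 13346.89; import VAT: SGD 46429.67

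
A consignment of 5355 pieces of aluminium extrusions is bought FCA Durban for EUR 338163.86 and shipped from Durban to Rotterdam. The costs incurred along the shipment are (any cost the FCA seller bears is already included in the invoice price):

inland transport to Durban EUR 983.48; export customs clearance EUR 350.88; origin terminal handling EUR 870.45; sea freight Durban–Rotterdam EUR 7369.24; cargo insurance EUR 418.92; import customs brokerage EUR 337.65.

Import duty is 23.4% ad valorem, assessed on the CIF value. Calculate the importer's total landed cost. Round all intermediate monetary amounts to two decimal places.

Total landed cost: EUR 428316.58

FCA: the seller delivers export-cleared goods to the carrier; the buyer bears costs from that point.
Already in the invoice (seller's account under FCA): inland to port, export clearance — exclude.
CIF value = FCA price + origin terminal + freight + insurance = 338163.86 + 870.45 + 7369.24 + 418.92 = 346822.47
Import duty = 346822.47 × 23.4% = 81156.46
Buyer bears: origin terminal 870.45 + freight 7369.24 + insurance 418.92 + brokerage 337.65 + duty 81156.46 = 90152.72
Landed cost = invoice 338163.86 + 90152.72 = 428316.58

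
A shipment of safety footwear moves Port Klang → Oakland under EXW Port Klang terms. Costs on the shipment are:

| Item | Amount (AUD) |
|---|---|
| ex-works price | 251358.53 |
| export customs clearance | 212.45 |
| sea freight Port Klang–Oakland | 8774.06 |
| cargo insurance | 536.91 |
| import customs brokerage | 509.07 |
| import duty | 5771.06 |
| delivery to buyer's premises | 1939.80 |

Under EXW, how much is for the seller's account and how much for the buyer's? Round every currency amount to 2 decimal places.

EXW: the seller makes goods available at their premises; the buyer bears all onward costs.
Seller's account: goods 251358.53 = 251358.53
Buyer's account: export clearance 212.45 + freight 8774.06 + insurance 536.91 + brokerage 509.07 + duty 5771.06 + delivery 1939.80 = 17743.35

Seller: AUD 251358.53; buyer: AUD 17743.35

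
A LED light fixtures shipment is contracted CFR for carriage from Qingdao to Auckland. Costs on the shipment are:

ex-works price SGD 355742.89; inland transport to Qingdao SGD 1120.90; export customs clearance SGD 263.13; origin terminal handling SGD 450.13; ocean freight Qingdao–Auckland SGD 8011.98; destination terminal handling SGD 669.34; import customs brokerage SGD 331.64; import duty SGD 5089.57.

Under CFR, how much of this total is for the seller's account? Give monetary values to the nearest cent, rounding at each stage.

CFR: the seller pays costs through ocean freight to the destination port, but not insurance.
Seller's account: goods 355742.89 + inland to port 1120.90 + export clearance 263.13 + origin terminal 450.13 + freight 8011.98 = 365589.03
Buyer's account: destination terminal 669.34 + brokerage 331.64 + duty 5089.57 = 6090.55

Seller's account: SGD 365589.03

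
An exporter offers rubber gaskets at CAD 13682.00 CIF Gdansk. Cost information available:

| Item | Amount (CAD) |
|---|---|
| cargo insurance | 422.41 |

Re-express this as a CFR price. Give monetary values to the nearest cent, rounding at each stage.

CFR price: CAD 13259.59

From CIF to CFR, the seller no longer bears: insurance.
CFR price = 13682.00 − 422.41 = 13259.59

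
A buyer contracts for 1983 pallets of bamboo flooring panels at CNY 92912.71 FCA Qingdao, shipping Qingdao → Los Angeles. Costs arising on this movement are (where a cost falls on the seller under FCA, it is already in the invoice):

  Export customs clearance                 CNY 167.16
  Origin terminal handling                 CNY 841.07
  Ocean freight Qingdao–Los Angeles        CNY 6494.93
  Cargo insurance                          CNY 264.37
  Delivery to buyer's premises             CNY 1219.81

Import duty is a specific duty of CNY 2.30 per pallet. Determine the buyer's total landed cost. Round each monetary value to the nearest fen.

FCA: the seller delivers export-cleared goods to the carrier; the buyer bears costs from that point.
Already in the invoice (seller's account under FCA): export clearance — exclude.
CIF value = FCA price + origin terminal + freight + insurance = 92912.71 + 841.07 + 6494.93 + 264.37 = 100513.08
Import duty = 1983 × 2.30 = 4560.90
Buyer bears: origin terminal 841.07 + freight 6494.93 + insurance 264.37 + delivery 1219.81 + duty 4560.90 = 13381.08
Landed cost = invoice 92912.71 + 13381.08 = 106293.79

Total landed cost: CNY 106293.79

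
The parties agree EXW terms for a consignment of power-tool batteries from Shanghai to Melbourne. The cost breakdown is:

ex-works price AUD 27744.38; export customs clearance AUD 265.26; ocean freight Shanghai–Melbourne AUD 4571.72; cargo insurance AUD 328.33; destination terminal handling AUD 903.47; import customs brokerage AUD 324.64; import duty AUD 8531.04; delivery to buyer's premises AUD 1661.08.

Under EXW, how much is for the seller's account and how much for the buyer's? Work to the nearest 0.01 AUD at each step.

EXW: the seller makes goods available at their premises; the buyer bears all onward costs.
Seller's account: goods 27744.38 = 27744.38
Buyer's account: export clearance 265.26 + freight 4571.72 + insurance 328.33 + destination terminal 903.47 + brokerage 324.64 + duty 8531.04 + delivery 1661.08 = 16585.54

Seller: AUD 27744.38; buyer: AUD 16585.54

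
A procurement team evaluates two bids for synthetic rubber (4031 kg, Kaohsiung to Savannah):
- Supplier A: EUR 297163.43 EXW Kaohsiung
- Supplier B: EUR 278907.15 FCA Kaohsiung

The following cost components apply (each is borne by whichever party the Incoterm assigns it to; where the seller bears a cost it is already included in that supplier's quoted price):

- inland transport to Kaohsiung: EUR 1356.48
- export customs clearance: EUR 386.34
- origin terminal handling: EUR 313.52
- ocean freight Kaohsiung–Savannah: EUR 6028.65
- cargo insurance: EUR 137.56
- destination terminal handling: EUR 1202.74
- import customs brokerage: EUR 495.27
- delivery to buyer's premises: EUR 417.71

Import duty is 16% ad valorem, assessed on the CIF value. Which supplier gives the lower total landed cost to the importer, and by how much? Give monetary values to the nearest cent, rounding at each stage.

Supplier B is cheaper by EUR 23198.96

Supplier A (EXW):
CIF value = EXW price + inland to port + export clearance + origin terminal + freight + insurance = 297163.43 + 1356.48 + 386.34 + 313.52 + 6028.65 + 137.56 = 305385.98
Import duty = 305385.98 × 16% = 48861.76
Buyer bears (A): 1356.48 + 386.34 + 313.52 + 6028.65 + 137.56 + 1202.74 + 495.27 + 417.71 = 10338.27
Landed cost (A) = invoice 297163.43 + 10338.27 + duty 48861.76 = 356363.46
Supplier B (FCA):
CIF value = FCA price + origin terminal + freight + insurance = 278907.15 + 313.52 + 6028.65 + 137.56 = 285386.88
Import duty = 285386.88 × 16% = 45661.90
Buyer bears (B): 313.52 + 6028.65 + 137.56 + 1202.74 + 495.27 + 417.71 = 8595.45
Landed cost (B) = invoice 278907.15 + 8595.45 + duty 45661.90 = 333164.50
Difference = |356363.46 − 333164.50| = 23198.96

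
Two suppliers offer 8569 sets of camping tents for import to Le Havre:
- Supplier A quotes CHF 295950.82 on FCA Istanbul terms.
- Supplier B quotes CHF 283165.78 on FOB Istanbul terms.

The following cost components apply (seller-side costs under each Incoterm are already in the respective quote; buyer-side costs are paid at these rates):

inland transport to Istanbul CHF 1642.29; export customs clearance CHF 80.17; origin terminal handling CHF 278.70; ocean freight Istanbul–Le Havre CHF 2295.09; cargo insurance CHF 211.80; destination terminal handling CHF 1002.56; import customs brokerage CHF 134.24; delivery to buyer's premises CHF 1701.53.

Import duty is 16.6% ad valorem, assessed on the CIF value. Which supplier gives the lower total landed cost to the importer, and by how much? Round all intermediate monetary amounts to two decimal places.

Supplier A (FCA):
CIF value = FCA price + origin terminal + freight + insurance = 295950.82 + 278.70 + 2295.09 + 211.80 = 298736.41
Import duty = 298736.41 × 16.6% = 49590.24
Buyer bears (A): 278.70 + 2295.09 + 211.80 + 1002.56 + 134.24 + 1701.53 = 5623.92
Landed cost (A) = invoice 295950.82 + 5623.92 + duty 49590.24 = 351164.98
Supplier B (FOB):
CIF value = FOB price + freight + insurance = 283165.78 + 2295.09 + 211.80 = 285672.67
Import duty = 285672.67 × 16.6% = 47421.66
Buyer bears (B): 2295.09 + 211.80 + 1002.56 + 134.24 + 1701.53 = 5345.22
Landed cost (B) = invoice 283165.78 + 5345.22 + duty 47421.66 = 335932.66
Difference = |351164.98 − 335932.66| = 15232.32

Supplier B is cheaper by CHF 15232.32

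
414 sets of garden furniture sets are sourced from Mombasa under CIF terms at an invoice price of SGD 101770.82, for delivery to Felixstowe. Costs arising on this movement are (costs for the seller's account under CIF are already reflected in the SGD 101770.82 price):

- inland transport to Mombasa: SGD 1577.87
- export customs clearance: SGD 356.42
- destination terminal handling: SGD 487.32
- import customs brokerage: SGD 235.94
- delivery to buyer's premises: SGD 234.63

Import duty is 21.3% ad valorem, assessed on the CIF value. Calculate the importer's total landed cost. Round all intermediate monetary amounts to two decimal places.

Total landed cost: SGD 124405.89

CIF: the seller pays costs through ocean freight and marine insurance to the destination port.
Already in the invoice (seller's account under CIF): inland to port, export clearance — exclude.
The CIF price already equals the CIF value: 101770.82
Import duty = 101770.82 × 21.3% = 21677.18
Buyer bears: destination terminal 487.32 + brokerage 235.94 + delivery 234.63 + duty 21677.18 = 22635.07
Landed cost = invoice 101770.82 + 22635.07 = 124405.89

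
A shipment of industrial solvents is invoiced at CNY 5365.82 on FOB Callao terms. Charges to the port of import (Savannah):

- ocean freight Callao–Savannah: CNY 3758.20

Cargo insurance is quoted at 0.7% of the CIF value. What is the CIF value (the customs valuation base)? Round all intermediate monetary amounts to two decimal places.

Let C be the CIF value. C = FOB price + freight + 0.7% × C
C − 0.7% × C = 5365.82 + 3758.20
0.993 × C = 9124.02
C = 9124.02 / 0.993 = 9188.34
Insurance premium = 0.7% × 9188.34 = 64.32

CIF value: CNY 9188.34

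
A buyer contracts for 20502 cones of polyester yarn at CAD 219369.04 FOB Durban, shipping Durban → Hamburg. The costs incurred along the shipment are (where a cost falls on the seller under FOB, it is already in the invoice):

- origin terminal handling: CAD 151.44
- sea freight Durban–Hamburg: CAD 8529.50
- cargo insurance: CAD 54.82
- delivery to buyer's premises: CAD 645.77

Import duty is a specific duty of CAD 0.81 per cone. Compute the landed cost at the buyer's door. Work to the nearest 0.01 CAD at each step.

FOB: the seller bears costs until goods are on board at the origin port; the buyer bears freight, insurance and all costs thereafter.
Already in the invoice (seller's account under FOB): origin terminal — exclude.
CIF value = FOB price + freight + insurance = 219369.04 + 8529.50 + 54.82 = 227953.36
Import duty = 20502 × 0.81 = 16606.62
Buyer bears: freight 8529.50 + insurance 54.82 + delivery 645.77 + duty 16606.62 = 25836.71
Landed cost = invoice 219369.04 + 25836.71 = 245205.75

Total landed cost: CAD 245205.75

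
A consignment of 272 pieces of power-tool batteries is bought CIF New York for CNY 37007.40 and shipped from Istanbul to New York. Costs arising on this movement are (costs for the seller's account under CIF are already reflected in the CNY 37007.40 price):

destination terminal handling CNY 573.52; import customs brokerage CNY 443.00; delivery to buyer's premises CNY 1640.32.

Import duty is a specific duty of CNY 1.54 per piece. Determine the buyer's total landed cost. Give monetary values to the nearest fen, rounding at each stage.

CIF: the seller pays costs through ocean freight and marine insurance to the destination port.
The CIF price already equals the CIF value: 37007.40
Import duty = 272 × 1.54 = 418.88
Buyer bears: destination terminal 573.52 + brokerage 443.00 + delivery 1640.32 + duty 418.88 = 3075.72
Landed cost = invoice 37007.40 + 3075.72 = 40083.12

Total landed cost: CNY 40083.12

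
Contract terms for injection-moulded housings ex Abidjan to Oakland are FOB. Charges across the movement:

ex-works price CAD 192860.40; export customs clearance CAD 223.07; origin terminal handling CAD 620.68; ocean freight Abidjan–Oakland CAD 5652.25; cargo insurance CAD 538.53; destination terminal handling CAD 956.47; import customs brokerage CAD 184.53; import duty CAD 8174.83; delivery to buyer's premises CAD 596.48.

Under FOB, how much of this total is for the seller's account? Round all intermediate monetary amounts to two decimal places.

FOB: the seller bears costs until goods are on board at the origin port; the buyer bears freight, insurance and all costs thereafter.
Seller's account: goods 192860.40 + export clearance 223.07 + origin terminal 620.68 = 193704.15
Buyer's account: freight 5652.25 + insurance 538.53 + destination terminal 956.47 + brokerage 184.53 + duty 8174.83 + delivery 596.48 = 16103.09

Seller's account: CAD 193704.15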